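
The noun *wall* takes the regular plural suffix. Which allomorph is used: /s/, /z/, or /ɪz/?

/z/

The stem *wall* ends in a voiced non-sibilant sound.
The plural suffix surfaces as /ɪz/ after sibilants, /s/ after other voiceless consonants, and /z/ after other voiced sounds.
So the plural -s on *wall* is pronounced /z/.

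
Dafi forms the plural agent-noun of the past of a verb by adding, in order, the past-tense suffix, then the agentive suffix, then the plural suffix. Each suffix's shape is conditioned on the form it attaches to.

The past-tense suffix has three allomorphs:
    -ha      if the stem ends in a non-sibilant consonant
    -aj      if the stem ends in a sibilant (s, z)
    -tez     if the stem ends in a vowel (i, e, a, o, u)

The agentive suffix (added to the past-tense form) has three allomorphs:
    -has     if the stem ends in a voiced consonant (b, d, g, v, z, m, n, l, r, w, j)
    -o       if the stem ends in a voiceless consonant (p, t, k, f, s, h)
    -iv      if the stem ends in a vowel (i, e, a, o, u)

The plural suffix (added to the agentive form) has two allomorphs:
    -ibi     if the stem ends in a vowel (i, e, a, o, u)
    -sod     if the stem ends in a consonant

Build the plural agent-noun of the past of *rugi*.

rugitezhassod

Since the final sound of *rugi* is /i/ (a vowel), it takes -tez, giving *rugitez*.
The past-tense form *rugitez*: final sound = /z/, a voiced consonant → -has → *rugitezhas*.
The agentive form *rugitezhas* — final sound /s/ (a consonant) → -sod → *rugitezhassod*.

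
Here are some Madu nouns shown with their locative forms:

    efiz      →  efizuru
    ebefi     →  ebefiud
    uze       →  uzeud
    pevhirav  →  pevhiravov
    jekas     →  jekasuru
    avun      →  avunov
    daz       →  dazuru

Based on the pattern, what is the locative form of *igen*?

The alternation tracks the final sound of the stem — -uru when the stem ends in a sibilant (*efiz*, *jekas*, *daz*); -ov when the stem ends in a non-sibilant consonant (*pevhirav*, *avun*); -ud when the stem ends in a vowel (*ebefi*, *uze*).
Since the final sound of *igen* is /n/ (a non-sibilant consonant), it takes -ov, giving *igenov*.

igenov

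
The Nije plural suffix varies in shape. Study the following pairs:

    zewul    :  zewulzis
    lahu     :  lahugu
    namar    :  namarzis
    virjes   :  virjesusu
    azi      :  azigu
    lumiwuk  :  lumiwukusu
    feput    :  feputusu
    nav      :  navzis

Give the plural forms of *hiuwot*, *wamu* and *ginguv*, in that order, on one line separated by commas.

hiuwotusu, wamugu, ginguvzis

The alternation tracks the final sound of the stem — -usu when the stem ends in a voiceless consonant (*virjes*, *lumiwuk*, *feput*); -zis when the stem ends in a voiced consonant (*zewul*, *namar*, *nav*); -gu when the stem ends in a vowel (*lahu*, *azi*).
*hiuwot*: final sound = /t/, a voiceless consonant → -usu → *hiuwotusu*.
*wamu*: final sound = /u/, a vowel → -gu → *wamugu*.
The final sound of *ginguv* is /v/, which is a voiced consonant, so the suffix is -zis, giving *ginguvzis*.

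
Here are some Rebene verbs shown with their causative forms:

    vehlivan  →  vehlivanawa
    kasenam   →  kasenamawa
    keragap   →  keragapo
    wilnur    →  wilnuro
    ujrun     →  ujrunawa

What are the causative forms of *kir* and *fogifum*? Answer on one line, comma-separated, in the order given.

The alternation tracks the final consonant of the stem — -awa when the stem ends in a nasal (*vehlivan*, *kasenam*, *ujrun*); -o when the stem ends in a non-nasal consonant (*keragap*, *wilnur*).
Since the final consonant of *kir* is /r/ (non-nasal), it takes -o, giving *kiro*.
*fogifum* — final consonant /m/ (a nasal) → -awa → *fogifumawa*.

kiro, fogifumawa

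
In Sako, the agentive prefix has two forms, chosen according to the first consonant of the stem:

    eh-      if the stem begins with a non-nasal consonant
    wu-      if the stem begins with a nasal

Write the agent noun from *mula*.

wumula

Since the first consonant of *mula* is /m/ (a nasal), it takes wu-, giving *wumula*.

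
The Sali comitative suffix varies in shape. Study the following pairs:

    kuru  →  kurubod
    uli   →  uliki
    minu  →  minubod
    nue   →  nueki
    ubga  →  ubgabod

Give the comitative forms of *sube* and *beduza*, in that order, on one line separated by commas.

subeki, beduzabod

The pattern is front/back vowel harmony: -ki when the last vowel of the stem is a front vowel (*uli*, *nue*); -bod when the last vowel of the stem is a back vowel (*kuru*, *minu*, *ubga*).
The last vowel of *sube* is /e/, which is a front vowel, so the suffix is -ki, giving *subeki*.
Since the last vowel of *beduza* is /a/ (a back vowel), it takes -bod, giving *beduzabod*.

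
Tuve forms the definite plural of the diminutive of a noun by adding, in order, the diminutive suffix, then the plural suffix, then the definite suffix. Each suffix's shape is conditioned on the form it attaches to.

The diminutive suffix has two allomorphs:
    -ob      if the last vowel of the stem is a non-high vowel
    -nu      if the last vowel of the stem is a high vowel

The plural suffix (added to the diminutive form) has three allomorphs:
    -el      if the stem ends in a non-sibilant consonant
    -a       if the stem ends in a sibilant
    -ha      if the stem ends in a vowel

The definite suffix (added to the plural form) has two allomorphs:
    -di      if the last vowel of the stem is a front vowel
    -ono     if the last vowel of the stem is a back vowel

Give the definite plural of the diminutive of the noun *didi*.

didinuhaono

The last vowel of *didi* is /i/, which is a high vowel, so the diminutive suffix is -nu, giving *didinu*.
The final sound of the diminutive form *didinu* is /u/, which is a vowel, so the plural suffix is -ha, giving *didinuha*.
The plural form *didinuha*: last vowel = /a/, a back vowel → -ono → *didinuhaono*.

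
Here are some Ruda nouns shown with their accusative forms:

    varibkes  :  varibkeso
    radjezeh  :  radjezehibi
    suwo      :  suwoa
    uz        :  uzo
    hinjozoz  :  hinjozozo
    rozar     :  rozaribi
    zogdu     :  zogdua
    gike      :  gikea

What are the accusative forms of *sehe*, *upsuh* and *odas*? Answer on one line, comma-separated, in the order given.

The suffix is conditioned by the final sound: -o when the stem ends in a sibilant (*varibkes*, *uz*, *hinjozoz*); -ibi when the stem ends in a non-sibilant consonant (*radjezeh*, *rozar*); -a when the stem ends in a vowel (*suwo*, *zogdu*, *gike*).
The final sound of *sehe* is /e/, which is a vowel, so the suffix is -a, giving *sehea*.
*upsuh*: final sound = /h/, a non-sibilant consonant → -ibi → *upsuhibi*.
The final sound of *odas* is /s/, which is a sibilant, so the suffix is -o, giving *odaso*.

sehea, upsuhibi, odaso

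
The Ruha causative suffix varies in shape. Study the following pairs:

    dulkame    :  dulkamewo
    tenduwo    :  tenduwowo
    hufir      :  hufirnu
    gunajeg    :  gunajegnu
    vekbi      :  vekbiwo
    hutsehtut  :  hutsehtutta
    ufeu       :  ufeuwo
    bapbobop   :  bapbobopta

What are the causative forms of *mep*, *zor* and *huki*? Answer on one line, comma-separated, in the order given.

The pattern is voicing of the final sound: -ta when the stem ends in a voiceless consonant (*hutsehtut*, *bapbobop*); -nu when the stem ends in a voiced consonant (*hufir*, *gunajeg*); -wo when the stem ends in a vowel (*dulkame*, *tenduwo*, *vekbi*, *ufeu*).
Since the final sound of *mep* is /p/ (a voiceless consonant), it takes -ta, giving *mepta*.
*zor*: final sound = /r/, a voiced consonant → -nu → *zornu*.
*huki* — final sound /i/ (a vowel) → -wo → *hukiwo*.

mepta, zornu, hukiwo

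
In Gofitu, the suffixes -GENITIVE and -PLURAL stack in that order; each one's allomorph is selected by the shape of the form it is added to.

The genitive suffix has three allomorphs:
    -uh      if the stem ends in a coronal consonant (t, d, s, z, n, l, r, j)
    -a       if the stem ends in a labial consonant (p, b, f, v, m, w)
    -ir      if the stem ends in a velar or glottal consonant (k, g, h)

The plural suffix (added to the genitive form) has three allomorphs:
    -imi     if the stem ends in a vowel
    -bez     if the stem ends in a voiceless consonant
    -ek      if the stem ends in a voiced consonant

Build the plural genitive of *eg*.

egirek

The final consonant of *eg* is /g/, which is velar/glottal, so the genitive suffix is -ir, giving *egir*.
The final sound of the genitive form *egir* is /r/, which is a voiced consonant, so the plural suffix is -ek, giving *egirek*.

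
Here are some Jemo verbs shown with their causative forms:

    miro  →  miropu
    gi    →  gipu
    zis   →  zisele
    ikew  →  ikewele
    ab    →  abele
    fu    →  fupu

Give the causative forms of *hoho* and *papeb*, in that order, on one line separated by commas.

Looking at the final sound of each stem: -ele when the stem ends in a consonant (*zis*, *ikew*, *ab*); -pu when the stem ends in a vowel (*miro*, *gi*, *fu*).
*hoho*: final sound = /o/, a vowel → -pu → *hohopu*.
The final sound of *papeb* is /b/, which is a consonant, so the suffix is -ele, giving *papebele*.

hohopu, papebele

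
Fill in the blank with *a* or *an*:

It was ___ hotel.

a

The indefinite article is chosen by the initial *sound* of the following word, not its spelling.
*hotel* begins with the sound /h/ (h is pronounced) — a consonant sound.
So the article is *a*: It was a hotel.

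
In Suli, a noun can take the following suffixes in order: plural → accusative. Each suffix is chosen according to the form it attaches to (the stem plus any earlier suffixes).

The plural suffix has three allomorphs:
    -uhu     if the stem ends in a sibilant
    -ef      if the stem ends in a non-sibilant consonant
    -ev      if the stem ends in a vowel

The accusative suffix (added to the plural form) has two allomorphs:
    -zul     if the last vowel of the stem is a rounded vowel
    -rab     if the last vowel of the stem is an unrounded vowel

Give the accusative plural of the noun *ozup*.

*ozup* — final sound /p/ (a non-sibilant consonant) → -ef → *ozupef*.
Since the last vowel of the plural form *ozupef* is /e/ (an unrounded vowel), it takes -rab, giving *ozupefrab*.

ozupefrab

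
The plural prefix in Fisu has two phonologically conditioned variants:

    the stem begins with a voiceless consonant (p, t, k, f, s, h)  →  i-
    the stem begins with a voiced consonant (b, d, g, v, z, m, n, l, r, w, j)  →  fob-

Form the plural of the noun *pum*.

ipum

The first consonant of *pum* is /p/, which is voiceless, so the prefix is i-, giving *ipum*.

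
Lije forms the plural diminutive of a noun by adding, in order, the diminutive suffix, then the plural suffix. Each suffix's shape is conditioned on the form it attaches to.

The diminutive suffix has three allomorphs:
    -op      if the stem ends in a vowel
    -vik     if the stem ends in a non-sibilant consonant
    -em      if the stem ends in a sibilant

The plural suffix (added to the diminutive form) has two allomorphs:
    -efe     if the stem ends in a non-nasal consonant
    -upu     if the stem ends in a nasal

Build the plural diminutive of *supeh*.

supehvikefe

Since the final sound of *supeh* is /h/ (a non-sibilant consonant), it takes -vik, giving *supehvik*.
The final consonant of the diminutive form *supehvik* is /k/, which is non-nasal, so the plural suffix is -efe, giving *supehvikefe*.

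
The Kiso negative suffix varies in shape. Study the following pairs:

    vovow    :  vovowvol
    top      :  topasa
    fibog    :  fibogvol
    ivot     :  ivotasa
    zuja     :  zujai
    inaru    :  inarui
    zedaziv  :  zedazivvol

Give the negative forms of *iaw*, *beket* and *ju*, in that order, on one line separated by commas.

iawvol, beketasa, jui

The pattern is voicing of the final sound: -asa when the stem ends in a voiceless consonant (*top*, *ivot*); -vol when the stem ends in a voiced consonant (*vovow*, *fibog*, *zedaziv*); -i when the stem ends in a vowel (*zuja*, *inaru*).
The final sound of *iaw* is /w/, which is a voiced consonant, so the suffix is -vol, giving *iawvol*.
*beket*: final sound = /t/, a voiceless consonant → -asa → *beketasa*.
*ju* — final sound /u/ (a vowel) → -i → *jui*.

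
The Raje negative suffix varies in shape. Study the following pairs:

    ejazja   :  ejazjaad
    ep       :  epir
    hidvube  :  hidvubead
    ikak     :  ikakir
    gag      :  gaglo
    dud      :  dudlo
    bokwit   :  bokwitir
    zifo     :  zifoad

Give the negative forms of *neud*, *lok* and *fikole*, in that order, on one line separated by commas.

The pattern is voicing of the final sound: -ir when the stem ends in a voiceless consonant (*ep*, *ikak*, *bokwit*); -lo when the stem ends in a voiced consonant (*gag*, *dud*); -ad when the stem ends in a vowel (*ejazja*, *hidvube*, *zifo*).
The final sound of *neud* is /d/, which is a voiced consonant, so the suffix is -lo, giving *neudlo*.
Since the final sound of *lok* is /k/ (a voiceless consonant), it takes -ir, giving *lokir*.
*fikole* — final sound /e/ (a vowel) → -ad → *fikolead*.

neudlo, lokir, fikolead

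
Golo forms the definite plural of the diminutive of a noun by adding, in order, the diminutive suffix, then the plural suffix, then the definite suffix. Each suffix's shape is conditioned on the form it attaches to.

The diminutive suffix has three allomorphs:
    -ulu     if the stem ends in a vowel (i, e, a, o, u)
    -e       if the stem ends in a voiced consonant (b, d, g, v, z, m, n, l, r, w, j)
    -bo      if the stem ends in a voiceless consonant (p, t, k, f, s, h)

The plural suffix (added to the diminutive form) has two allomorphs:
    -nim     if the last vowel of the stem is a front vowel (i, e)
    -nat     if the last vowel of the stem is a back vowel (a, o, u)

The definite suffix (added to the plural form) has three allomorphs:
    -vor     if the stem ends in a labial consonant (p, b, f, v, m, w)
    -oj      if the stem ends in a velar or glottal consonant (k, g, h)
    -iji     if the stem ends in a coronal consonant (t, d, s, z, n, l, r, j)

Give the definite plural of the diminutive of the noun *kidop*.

*kidop* — final sound /p/ (a voiceless consonant) → -bo → *kidopbo*.
The last vowel of the diminutive form *kidopbo* is /o/, which is a back vowel, so the plural suffix is -nat, giving *kidopbonat*.
The final consonant of the plural form *kidopbonat* is /t/, which is coronal, so the definite suffix is -iji, giving *kidopbonatiji*.

kidopbonatiji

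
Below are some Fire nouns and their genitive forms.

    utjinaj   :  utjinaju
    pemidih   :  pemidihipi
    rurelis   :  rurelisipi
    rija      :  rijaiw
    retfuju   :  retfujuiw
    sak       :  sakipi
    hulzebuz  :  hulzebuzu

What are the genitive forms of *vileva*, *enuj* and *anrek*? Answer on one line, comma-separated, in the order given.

Looking at the final sound of each stem: -ipi when the stem ends in a voiceless consonant (*pemidih*, *rurelis*, *sak*); -u when the stem ends in a voiced consonant (*utjinaj*, *hulzebuz*); -iw when the stem ends in a vowel (*rija*, *retfuju*).
Since the final sound of *vileva* is /a/ (a vowel), it takes -iw, giving *vilevaiw*.
Since the final sound of *enuj* is /j/ (a voiced consonant), it takes -u, giving *enuju*.
*anrek* — final sound /k/ (a voiceless consonant) → -ipi → *anrekipi*.

vilevaiw, enuju, anrekipi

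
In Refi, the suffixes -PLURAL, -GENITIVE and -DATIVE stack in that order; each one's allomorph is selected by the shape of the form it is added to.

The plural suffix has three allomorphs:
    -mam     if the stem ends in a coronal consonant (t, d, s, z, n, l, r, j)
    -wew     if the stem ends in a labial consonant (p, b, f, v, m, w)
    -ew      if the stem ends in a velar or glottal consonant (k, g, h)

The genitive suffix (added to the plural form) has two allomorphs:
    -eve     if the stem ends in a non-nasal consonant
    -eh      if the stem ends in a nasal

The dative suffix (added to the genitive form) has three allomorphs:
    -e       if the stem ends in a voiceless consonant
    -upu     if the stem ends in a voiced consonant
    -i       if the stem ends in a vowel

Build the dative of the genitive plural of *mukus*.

Since the final consonant of *mukus* is /s/ (coronal), it takes -mam, giving *mukusmam*.
Since the final consonant of the plural form *mukusmam* is /m/ (a nasal), it takes -eh, giving *mukusmameh*.
The genitive form *mukusmameh*: final sound = /h/, a voiceless consonant → -e → *mukusmamehe*.

mukusmamehe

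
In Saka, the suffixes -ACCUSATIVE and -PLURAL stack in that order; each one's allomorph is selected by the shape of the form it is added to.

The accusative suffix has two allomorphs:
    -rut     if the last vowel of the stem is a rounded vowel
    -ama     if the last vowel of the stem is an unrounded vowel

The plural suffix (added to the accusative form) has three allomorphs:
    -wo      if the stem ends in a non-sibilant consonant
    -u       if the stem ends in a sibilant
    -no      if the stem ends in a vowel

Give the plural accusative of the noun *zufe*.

*zufe* — last vowel /e/ (an unrounded vowel) → -ama → *zufeama*.
The accusative form *zufeama* — final sound /a/ (a vowel) → -no → *zufeamano*.

zufeamano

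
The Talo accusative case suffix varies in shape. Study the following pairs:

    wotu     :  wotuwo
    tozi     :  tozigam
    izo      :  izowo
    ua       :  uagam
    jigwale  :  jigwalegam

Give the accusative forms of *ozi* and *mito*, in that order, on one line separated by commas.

Looking at the last vowel of each stem: -wo when the last vowel of the stem is a rounded vowel (*wotu*, *izo*); -gam when the last vowel of the stem is an unrounded vowel (*tozi*, *ua*, *jigwale*).
The last vowel of *ozi* is /i/, which is an unrounded vowel, so the suffix is -gam, giving *ozigam*.
*mito* — last vowel /o/ (a rounded vowel) → -wo → *mitowo*.

ozigam, mitowo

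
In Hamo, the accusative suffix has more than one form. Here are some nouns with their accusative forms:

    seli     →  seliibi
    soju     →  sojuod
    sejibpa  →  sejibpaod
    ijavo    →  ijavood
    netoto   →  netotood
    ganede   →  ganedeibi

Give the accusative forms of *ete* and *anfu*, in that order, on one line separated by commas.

The alternation tracks the last vowel of the stem — -ibi when the last vowel of the stem is a front vowel (*seli*, *ganede*); -od when the last vowel of the stem is a back vowel (*soju*, *sejibpa*, *ijavo*, *netoto*).
*ete* — last vowel /e/ (a front vowel) → -ibi → *eteibi*.
*anfu*: last vowel = /u/, a back vowel → -od → *anfuod*.

eteibi, anfuod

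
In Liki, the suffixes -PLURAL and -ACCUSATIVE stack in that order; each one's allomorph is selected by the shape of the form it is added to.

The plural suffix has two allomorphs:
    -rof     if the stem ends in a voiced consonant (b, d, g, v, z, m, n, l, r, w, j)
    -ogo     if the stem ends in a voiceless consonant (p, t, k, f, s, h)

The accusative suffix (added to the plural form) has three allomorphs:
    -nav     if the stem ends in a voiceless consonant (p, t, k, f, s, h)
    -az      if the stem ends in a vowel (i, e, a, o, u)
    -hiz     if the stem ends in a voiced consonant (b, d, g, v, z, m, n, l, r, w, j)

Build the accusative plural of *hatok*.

Since the final consonant of *hatok* is /k/ (voiceless), it takes -ogo, giving *hatokogo*.
Since the final sound of the plural form *hatokogo* is /o/ (a vowel), it takes -az, giving *hatokogoaz*.

hatokogoaz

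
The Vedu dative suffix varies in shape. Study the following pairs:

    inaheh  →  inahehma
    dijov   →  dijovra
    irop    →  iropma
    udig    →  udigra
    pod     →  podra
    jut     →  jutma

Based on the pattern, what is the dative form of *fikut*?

The pattern is voicing of the final consonant: -ma when the stem ends in a voiceless consonant (*inaheh*, *irop*, *jut*); -ra when the stem ends in a voiced consonant (*dijov*, *udig*, *pod*).
*fikut*: final consonant = /t/, voiceless → -ma → *fikutma*.

fikutma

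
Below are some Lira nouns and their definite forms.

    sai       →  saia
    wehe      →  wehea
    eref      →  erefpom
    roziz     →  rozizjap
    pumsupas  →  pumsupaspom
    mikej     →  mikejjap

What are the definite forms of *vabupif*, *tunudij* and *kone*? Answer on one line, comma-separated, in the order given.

The alternation tracks the final sound of the stem — -pom when the stem ends in a voiceless consonant (*eref*, *pumsupas*); -jap when the stem ends in a voiced consonant (*roziz*, *mikej*); -a when the stem ends in a vowel (*sai*, *wehe*).
The final sound of *vabupif* is /f/, which is a voiceless consonant, so the suffix is -pom, giving *vabupifpom*.
*tunudij* — final sound /j/ (a voiced consonant) → -jap → *tunudijjap*.
Since the final sound of *kone* is /e/ (a vowel), it takes -a, giving *konea*.

vabupifpom, tunudijjap, konea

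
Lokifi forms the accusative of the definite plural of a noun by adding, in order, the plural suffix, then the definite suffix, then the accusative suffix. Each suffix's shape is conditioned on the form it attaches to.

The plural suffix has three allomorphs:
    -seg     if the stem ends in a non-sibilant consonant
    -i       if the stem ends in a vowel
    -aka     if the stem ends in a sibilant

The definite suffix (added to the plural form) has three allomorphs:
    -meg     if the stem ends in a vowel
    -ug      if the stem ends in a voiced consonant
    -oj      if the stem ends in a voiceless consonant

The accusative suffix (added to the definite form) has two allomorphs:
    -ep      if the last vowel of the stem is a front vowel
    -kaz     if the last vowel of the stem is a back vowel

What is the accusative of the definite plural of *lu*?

luimegep

The final sound of *lu* is /u/, which is a vowel, so the plural suffix is -i, giving *lui*.
The plural form *lui*: final sound = /i/, a vowel → -meg → *luimeg*.
Since the last vowel of the definite form *luimeg* is /e/ (a front vowel), it takes -ep, giving *luimegep*.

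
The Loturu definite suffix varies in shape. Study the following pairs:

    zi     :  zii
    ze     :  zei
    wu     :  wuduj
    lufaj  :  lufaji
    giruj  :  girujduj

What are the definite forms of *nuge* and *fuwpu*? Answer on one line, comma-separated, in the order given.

The pattern is rounding harmony: -duj when the last vowel of the stem is a rounded vowel (*wu*, *giruj*); -i when the last vowel of the stem is an unrounded vowel (*zi*, *ze*, *lufaj*).
*nuge* — last vowel /e/ (an unrounded vowel) → -i → *nugei*.
Since the last vowel of *fuwpu* is /u/ (a rounded vowel), it takes -duj, giving *fuwpuduj*.

nugei, fuwpuduj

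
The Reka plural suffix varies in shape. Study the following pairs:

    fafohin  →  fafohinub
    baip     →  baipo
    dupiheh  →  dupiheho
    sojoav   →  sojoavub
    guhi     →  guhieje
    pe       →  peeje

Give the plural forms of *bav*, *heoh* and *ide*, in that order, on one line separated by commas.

bavub, heoho, ideeje

The pattern is voicing of the final sound: -o when the stem ends in a voiceless consonant (*baip*, *dupiheh*); -ub when the stem ends in a voiced consonant (*fafohin*, *sojoav*); -eje when the stem ends in a vowel (*guhi*, *pe*).
Since the final sound of *bav* is /v/ (a voiced consonant), it takes -ub, giving *bavub*.
*heoh*: final sound = /h/, a voiceless consonant → -o → *heoho*.
*ide*: final sound = /e/, a vowel → -eje → *ideeje*.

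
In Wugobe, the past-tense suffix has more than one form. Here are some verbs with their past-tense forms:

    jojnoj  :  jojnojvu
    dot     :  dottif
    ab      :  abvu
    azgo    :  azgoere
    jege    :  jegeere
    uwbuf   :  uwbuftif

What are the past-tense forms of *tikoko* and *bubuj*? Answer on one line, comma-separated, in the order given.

tikokoere, bubujvu

The pattern is voicing of the final sound: -tif when the stem ends in a voiceless consonant (*dot*, *uwbuf*); -vu when the stem ends in a voiced consonant (*jojnoj*, *ab*); -ere when the stem ends in a vowel (*azgo*, *jege*).
Since the final sound of *tikoko* is /o/ (a vowel), it takes -ere, giving *tikokoere*.
*bubuj*: final sound = /j/, a voiced consonant → -vu → *bubujvu*.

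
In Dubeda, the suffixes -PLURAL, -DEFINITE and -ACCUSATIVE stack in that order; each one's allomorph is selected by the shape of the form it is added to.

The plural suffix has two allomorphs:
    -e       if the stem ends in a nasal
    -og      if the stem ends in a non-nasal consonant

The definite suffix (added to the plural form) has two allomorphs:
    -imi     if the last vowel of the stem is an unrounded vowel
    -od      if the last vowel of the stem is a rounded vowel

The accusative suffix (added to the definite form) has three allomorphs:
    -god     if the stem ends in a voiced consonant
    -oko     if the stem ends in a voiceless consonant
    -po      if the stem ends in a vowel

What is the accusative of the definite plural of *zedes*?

zedesogodgod

*zedes* — final consonant /s/ (non-nasal) → -og → *zedesog*.
The plural form *zedesog* — last vowel /o/ (a rounded vowel) → -od → *zedesogod*.
Since the final sound of the definite form *zedesogod* is /d/ (a voiced consonant), it takes -god, giving *zedesogodgod*.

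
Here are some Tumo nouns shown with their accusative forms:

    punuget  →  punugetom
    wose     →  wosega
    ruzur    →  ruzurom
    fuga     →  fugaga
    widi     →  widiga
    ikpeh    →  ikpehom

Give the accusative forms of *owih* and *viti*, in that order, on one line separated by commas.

owihom, vitiga

The pattern is consonant vs. vowel: -om when the stem ends in a consonant (*punuget*, *ruzur*, *ikpeh*); -ga when the stem ends in a vowel (*wose*, *fuga*, *widi*).
*owih* — final sound /h/ (a consonant) → -om → *owihom*.
*viti*: final sound = /i/, a vowel → -ga → *vitiga*.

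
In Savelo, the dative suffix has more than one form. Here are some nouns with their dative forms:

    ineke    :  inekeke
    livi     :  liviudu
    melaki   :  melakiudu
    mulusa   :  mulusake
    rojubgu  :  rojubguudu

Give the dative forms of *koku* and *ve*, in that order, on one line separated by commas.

The alternation tracks the last vowel of the stem — -udu when the last vowel of the stem is a high vowel (*livi*, *melaki*, *rojubgu*); -ke when the last vowel of the stem is a non-high vowel (*ineke*, *mulusa*).
*koku* — last vowel /u/ (a high vowel) → -udu → *kokuudu*.
The last vowel of *ve* is /e/, which is a non-high vowel, so the suffix is -ke, giving *veke*.

kokuudu, veke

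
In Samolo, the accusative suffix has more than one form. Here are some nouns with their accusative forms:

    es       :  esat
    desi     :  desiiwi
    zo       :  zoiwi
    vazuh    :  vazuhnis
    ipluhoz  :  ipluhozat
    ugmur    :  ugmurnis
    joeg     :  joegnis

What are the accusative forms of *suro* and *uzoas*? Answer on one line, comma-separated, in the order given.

suroiwi, uzoasat

The pattern is sibilance of the final sound: -at when the stem ends in a sibilant (*es*, *ipluhoz*); -nis when the stem ends in a non-sibilant consonant (*vazuh*, *ugmur*, *joeg*); -iwi when the stem ends in a vowel (*desi*, *zo*).
*suro* — final sound /o/ (a vowel) → -iwi → *suroiwi*.
*uzoas*: final sound = /s/, a sibilant → -at → *uzoasat*.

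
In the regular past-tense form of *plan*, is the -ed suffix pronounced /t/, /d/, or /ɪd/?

The stem *plan* ends in a voiced sound other than /d/.
The -ed suffix is realized as /ɪd/ after /t, d/; as /t/ after other voiceless consonants; and as /d/ after other voiced sounds.
So -ed on *plan* is pronounced /d/.

/d/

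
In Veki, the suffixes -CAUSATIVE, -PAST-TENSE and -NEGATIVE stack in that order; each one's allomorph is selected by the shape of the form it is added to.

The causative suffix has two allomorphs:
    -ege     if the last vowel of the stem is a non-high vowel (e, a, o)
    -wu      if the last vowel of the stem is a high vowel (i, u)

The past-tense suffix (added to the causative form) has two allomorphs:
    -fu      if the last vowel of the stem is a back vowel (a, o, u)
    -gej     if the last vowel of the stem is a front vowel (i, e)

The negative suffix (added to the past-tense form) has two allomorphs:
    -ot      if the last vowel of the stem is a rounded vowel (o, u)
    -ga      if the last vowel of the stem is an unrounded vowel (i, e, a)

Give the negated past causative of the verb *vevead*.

veveadegegejga

*vevead* — last vowel /a/ (a non-high vowel) → -ege → *veveadege*.
The causative form *veveadege*: last vowel = /e/, a front vowel → -gej → *veveadegegej*.
The last vowel of the past-tense form *veveadegegej* is /e/, which is an unrounded vowel, so the negative suffix is -ga, giving *veveadegegejga*.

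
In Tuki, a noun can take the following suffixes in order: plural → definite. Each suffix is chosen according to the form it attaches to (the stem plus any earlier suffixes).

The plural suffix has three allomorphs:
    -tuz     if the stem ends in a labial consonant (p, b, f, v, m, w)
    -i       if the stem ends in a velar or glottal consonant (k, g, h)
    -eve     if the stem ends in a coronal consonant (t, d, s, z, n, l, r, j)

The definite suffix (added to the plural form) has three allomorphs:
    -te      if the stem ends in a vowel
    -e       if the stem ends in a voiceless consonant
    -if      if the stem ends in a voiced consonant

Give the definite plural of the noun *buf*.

Since the final consonant of *buf* is /f/ (labial), it takes -tuz, giving *buftuz*.
Since the final sound of the plural form *buftuz* is /z/ (a voiced consonant), it takes -if, giving *buftuzif*.

buftuzif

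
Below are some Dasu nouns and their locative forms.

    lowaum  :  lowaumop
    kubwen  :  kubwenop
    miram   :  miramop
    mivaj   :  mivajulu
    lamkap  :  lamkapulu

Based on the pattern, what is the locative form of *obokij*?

Looking at the final consonant of each stem: -op when the stem ends in a nasal (*lowaum*, *kubwen*, *miram*); -ulu when the stem ends in a non-nasal consonant (*mivaj*, *lamkap*).
*obokij* — final consonant /j/ (non-nasal) → -ulu → *obokijulu*.

obokijulu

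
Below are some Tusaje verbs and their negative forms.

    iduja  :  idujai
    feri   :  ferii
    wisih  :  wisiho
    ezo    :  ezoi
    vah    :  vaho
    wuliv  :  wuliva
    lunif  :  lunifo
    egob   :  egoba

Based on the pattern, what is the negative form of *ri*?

The suffix is conditioned by the final sound: -o when the stem ends in a voiceless consonant (*wisih*, *vah*, *lunif*); -a when the stem ends in a voiced consonant (*wuliv*, *egob*); -i when the stem ends in a vowel (*iduja*, *feri*, *ezo*).
*ri* — final sound /i/ (a vowel) → -i → *rii*.

rii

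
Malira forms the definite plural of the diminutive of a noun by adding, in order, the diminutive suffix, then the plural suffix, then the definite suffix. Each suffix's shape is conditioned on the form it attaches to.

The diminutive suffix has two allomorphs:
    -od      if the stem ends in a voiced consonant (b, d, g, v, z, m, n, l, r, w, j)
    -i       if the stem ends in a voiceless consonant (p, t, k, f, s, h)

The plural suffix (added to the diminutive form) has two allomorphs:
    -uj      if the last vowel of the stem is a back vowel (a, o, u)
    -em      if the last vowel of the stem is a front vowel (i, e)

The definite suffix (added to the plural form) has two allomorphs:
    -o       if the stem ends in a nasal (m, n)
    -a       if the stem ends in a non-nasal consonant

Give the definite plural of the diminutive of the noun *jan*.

*jan* — final consonant /n/ (voiced) → -od → *janod*.
The diminutive form *janod*: last vowel = /o/, a back vowel → -uj → *janoduj*.
The plural form *janoduj*: final consonant = /j/, non-nasal → -a → *janoduja*.

janoduja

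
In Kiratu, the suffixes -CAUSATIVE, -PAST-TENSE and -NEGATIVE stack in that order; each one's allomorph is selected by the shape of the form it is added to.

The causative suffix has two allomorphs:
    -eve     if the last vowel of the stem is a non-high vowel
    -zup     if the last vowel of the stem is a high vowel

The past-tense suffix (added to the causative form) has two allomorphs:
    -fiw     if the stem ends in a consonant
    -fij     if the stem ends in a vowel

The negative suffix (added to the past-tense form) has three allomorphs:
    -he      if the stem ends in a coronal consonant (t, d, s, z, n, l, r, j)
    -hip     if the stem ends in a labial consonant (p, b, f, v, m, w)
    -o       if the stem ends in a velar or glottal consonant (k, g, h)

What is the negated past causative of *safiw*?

safiwzupfiwhip

*safiw*: last vowel = /i/, a high vowel → -zup → *safiwzup*.
The final sound of the causative form *safiwzup* is /p/, which is a consonant, so the past-tense suffix is -fiw, giving *safiwzupfiw*.
Since the final consonant of the past-tense form *safiwzupfiw* is /w/ (labial), it takes -hip, giving *safiwzupfiwhip*.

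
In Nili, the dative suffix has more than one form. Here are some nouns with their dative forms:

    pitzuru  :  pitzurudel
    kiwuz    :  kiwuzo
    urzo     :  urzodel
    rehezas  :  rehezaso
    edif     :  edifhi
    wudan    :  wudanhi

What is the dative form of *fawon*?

Looking at the final sound of each stem: -o when the stem ends in a sibilant (*kiwuz*, *rehezas*); -hi when the stem ends in a non-sibilant consonant (*edif*, *wudan*); -del when the stem ends in a vowel (*pitzuru*, *urzo*).
Since the final sound of *fawon* is /n/ (a non-sibilant consonant), it takes -hi, giving *fawonhi*.

fawonhi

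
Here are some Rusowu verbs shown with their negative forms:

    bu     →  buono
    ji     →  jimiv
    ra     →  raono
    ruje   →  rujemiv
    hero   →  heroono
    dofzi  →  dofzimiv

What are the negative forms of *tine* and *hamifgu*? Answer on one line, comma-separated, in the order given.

The pattern is front/back vowel harmony: -miv when the last vowel of the stem is a front vowel (*ji*, *ruje*, *dofzi*); -ono when the last vowel of the stem is a back vowel (*bu*, *ra*, *hero*).
*tine*: last vowel = /e/, a front vowel → -miv → *tinemiv*.
*hamifgu* — last vowel /u/ (a back vowel) → -ono → *hamifguono*.

tinemiv, hamifguono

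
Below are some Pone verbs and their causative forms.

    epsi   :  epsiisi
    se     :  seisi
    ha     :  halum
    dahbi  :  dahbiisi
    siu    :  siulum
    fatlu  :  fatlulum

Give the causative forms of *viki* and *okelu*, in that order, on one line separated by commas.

vikiisi, okelulum

The suffix is conditioned by the last vowel: -isi when the last vowel of the stem is a front vowel (*epsi*, *se*, *dahbi*); -lum when the last vowel of the stem is a back vowel (*ha*, *siu*, *fatlu*).
*viki*: last vowel = /i/, a front vowel → -isi → *vikiisi*.
The last vowel of *okelu* is /u/, which is a back vowel, so the suffix is -lum, giving *okelulum*.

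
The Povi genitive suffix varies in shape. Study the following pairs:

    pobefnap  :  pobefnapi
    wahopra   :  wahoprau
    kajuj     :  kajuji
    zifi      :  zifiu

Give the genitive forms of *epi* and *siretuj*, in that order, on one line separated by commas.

epiu, siretuji

The suffix is conditioned by the final sound: -i when the stem ends in a consonant (*pobefnap*, *kajuj*); -u when the stem ends in a vowel (*wahopra*, *zifi*).
Since the final sound of *epi* is /i/ (a vowel), it takes -u, giving *epiu*.
*siretuj* — final sound /j/ (a consonant) → -i → *siretuji*.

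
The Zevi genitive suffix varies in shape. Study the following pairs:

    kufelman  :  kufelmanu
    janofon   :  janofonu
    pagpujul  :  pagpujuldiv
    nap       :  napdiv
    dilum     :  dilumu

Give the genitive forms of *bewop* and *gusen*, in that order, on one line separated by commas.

Looking at the final consonant of each stem: -u when the stem ends in a nasal (*kufelman*, *janofon*, *dilum*); -div when the stem ends in a non-nasal consonant (*pagpujul*, *nap*).
The final consonant of *bewop* is /p/, which is non-nasal, so the suffix is -div, giving *bewopdiv*.
Since the final consonant of *gusen* is /n/ (a nasal), it takes -u, giving *gusenu*.

bewopdiv, gusenu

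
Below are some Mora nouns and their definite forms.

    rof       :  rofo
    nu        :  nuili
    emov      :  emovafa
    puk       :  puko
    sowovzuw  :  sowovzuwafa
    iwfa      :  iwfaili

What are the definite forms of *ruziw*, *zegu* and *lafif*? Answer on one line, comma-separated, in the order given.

The alternation tracks the final sound of the stem — -o when the stem ends in a voiceless consonant (*rof*, *puk*); -afa when the stem ends in a voiced consonant (*emov*, *sowovzuw*); -ili when the stem ends in a vowel (*nu*, *iwfa*).
*ruziw*: final sound = /w/, a voiced consonant → -afa → *ruziwafa*.
The final sound of *zegu* is /u/, which is a vowel, so the suffix is -ili, giving *zeguili*.
*lafif* — final sound /f/ (a voiceless consonant) → -o → *lafifo*.

ruziwafa, zeguili, lafifo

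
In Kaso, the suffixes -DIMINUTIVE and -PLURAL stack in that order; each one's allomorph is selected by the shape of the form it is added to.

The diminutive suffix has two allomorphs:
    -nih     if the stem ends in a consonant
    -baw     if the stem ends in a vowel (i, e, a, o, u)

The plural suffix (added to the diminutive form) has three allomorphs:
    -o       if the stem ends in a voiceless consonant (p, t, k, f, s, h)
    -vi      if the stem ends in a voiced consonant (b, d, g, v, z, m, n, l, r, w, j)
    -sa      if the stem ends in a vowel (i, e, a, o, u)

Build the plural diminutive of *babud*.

babudniho

The final sound of *babud* is /d/, which is a consonant, so the diminutive suffix is -nih, giving *babudnih*.
Since the final sound of the diminutive form *babudnih* is /h/ (a voiceless consonant), it takes -o, giving *babudniho*.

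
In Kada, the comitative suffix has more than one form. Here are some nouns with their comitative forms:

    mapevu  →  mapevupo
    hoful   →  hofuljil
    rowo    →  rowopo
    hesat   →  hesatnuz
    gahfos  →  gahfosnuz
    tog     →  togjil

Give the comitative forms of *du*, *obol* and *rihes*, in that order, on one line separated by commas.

dupo, oboljil, rihesnuz

The pattern is voicing of the final sound: -nuz when the stem ends in a voiceless consonant (*hesat*, *gahfos*); -jil when the stem ends in a voiced consonant (*hoful*, *tog*); -po when the stem ends in a vowel (*mapevu*, *rowo*).
The final sound of *du* is /u/, which is a vowel, so the suffix is -po, giving *dupo*.
*obol*: final sound = /l/, a voiced consonant → -jil → *oboljil*.
The final sound of *rihes* is /s/, which is a voiceless consonant, so the suffix is -nuz, giving *rihesnuz*.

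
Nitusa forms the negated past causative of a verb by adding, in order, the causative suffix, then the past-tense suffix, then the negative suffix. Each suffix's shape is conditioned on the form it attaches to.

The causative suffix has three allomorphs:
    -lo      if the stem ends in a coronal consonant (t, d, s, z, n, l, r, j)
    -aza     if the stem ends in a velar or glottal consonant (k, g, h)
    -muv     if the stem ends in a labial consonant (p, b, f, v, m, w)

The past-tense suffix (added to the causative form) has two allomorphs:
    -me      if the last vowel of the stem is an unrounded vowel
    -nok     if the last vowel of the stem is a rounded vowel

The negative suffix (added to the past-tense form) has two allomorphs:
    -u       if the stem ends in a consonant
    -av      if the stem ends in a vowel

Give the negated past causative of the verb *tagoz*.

The final consonant of *tagoz* is /z/, which is coronal, so the causative suffix is -lo, giving *tagozlo*.
The causative form *tagozlo*: last vowel = /o/, a rounded vowel → -nok → *tagozlonok*.
The past-tense form *tagozlonok* — final sound /k/ (a consonant) → -u → *tagozlonoku*.

tagozlonoku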